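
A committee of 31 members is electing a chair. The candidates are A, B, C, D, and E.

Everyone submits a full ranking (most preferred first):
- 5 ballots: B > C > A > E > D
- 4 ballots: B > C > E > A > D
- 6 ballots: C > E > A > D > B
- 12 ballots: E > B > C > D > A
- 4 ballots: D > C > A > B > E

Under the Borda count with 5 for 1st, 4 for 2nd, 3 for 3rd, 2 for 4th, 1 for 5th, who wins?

C

A: 5×3 + 4×2 + 6×3 + 12×1 + 4×3 = 65
B: 5×5 + 4×5 + 6×1 + 12×4 + 4×2 = 107
C: 5×4 + 4×4 + 6×5 + 12×3 + 4×4 = 118
D: 5×1 + 4×1 + 6×2 + 12×2 + 4×5 = 65
E: 5×2 + 4×3 + 6×4 + 12×5 + 4×1 = 110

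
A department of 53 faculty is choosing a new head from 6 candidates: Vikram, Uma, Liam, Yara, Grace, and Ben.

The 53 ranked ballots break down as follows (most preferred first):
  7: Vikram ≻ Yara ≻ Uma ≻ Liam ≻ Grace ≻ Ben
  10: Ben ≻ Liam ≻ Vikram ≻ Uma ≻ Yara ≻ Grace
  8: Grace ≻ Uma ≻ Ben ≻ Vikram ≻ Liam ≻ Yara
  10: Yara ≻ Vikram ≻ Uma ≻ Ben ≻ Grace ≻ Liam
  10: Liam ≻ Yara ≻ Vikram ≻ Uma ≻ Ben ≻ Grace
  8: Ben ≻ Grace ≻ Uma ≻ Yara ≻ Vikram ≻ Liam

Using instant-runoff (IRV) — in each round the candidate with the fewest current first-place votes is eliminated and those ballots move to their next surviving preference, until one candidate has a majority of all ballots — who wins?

Yara

Round 1: Vikram 7, Uma 0, Liam 10, Yara 10, Grace 8, Ben 18. Uma eliminated.
Round 2: Vikram 7, Liam 10, Yara 10, Grace 8, Ben 18. Vikram eliminated.
Round 3: Liam 10, Yara 17, Grace 8, Ben 18. Grace eliminated.
Round 4: Liam 10, Yara 17, Ben 26. Liam eliminated.
Round 5: Yara 27, Ben 26. Yara has a majority (≥27).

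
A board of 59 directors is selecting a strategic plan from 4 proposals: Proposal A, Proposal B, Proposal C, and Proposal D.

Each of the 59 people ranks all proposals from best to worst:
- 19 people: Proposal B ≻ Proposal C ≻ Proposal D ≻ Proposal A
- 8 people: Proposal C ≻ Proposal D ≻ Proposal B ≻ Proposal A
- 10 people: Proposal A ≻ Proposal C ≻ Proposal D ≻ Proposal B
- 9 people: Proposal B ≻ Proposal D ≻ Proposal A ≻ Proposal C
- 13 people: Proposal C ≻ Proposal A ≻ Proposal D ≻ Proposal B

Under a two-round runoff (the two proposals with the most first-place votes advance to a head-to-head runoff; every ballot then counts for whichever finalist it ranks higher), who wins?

Proposal C

Round 1 first-place votes: Proposal A 10, Proposal B 28, Proposal C 21, Proposal D 0. Proposal B and Proposal C advance.
Runoff: Proposal B is ranked above Proposal C on 28 ballots, Proposal C above Proposal B on 31.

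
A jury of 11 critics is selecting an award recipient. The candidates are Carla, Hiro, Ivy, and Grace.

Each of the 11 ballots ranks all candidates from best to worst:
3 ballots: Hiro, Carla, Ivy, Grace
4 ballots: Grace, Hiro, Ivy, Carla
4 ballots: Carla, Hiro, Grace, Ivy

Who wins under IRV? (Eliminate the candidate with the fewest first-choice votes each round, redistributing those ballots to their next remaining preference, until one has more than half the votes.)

Carla

Round 1: Carla 4, Hiro 3, Ivy 0, Grace 4. Ivy eliminated.
Round 2: Carla 4, Hiro 3, Grace 4. Hiro eliminated.
Round 3: Carla 7, Grace 4. Carla has a majority (≥6).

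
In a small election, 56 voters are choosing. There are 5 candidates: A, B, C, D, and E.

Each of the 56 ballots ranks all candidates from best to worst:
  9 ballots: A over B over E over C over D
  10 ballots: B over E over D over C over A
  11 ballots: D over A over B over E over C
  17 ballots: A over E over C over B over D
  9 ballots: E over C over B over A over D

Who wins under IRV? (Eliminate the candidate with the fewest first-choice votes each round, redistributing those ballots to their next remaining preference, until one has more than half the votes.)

Round 1: A 26, B 10, C 0, D 11, E 9. C eliminated.
Round 2: A 26, B 10, D 11, E 9. E eliminated.
Round 3: A 26, B 19, D 11. D eliminated.
Round 4: A 37, B 19. A has a majority (≥29).

A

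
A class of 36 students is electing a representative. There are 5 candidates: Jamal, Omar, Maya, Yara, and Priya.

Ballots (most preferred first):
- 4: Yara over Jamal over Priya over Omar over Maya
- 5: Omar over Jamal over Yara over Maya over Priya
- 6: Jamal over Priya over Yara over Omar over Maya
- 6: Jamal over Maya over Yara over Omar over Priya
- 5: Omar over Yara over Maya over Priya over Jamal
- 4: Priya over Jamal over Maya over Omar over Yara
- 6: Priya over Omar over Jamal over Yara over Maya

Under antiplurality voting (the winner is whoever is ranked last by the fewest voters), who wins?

Omar

Last-place votes: Jamal 5, Omar 0, Maya 16, Yara 4, Priya 11.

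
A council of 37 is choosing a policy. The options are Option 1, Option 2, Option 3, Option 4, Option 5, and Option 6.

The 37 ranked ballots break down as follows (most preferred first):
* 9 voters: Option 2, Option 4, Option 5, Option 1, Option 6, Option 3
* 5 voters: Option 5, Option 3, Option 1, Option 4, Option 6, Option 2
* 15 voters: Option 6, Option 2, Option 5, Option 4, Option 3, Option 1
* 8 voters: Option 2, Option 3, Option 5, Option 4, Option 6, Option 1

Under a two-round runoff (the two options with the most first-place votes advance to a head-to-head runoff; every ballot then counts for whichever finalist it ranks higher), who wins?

Option 6

Round 1 first-place votes: Option 1 0, Option 2 17, Option 3 0, Option 4 0, Option 5 5, Option 6 15. Option 2 and Option 6 advance.
Runoff: Option 2 is ranked above Option 6 on 17 ballots, Option 6 above Option 2 on 20.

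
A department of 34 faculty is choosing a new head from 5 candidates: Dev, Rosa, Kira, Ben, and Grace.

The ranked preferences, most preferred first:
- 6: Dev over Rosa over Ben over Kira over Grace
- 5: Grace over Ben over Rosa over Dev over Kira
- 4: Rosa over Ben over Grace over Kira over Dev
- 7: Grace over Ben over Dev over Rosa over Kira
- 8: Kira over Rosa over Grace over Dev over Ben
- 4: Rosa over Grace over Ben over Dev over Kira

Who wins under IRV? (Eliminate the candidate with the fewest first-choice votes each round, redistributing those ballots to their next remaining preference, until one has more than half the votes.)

Round 1: Dev 6, Rosa 8, Kira 8, Ben 0, Grace 12. Ben eliminated.
Round 2: Dev 6, Rosa 8, Kira 8, Grace 12. Dev eliminated.
Round 3: Rosa 14, Kira 8, Grace 12. Kira eliminated.
Round 4: Rosa 22, Grace 12. Rosa has a majority (≥18).

Rosa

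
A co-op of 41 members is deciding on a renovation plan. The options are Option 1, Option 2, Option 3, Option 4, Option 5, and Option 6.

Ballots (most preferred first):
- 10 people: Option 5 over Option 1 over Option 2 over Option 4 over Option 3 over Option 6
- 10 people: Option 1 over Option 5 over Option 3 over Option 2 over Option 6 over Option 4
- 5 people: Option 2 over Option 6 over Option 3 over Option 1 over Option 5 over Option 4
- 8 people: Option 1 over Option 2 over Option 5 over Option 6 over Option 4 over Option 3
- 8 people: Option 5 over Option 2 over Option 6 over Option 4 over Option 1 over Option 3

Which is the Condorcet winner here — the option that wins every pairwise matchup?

Option 1

Option 1 vs Option 2: 28–13
Option 1 vs Option 3: 36–5
Option 1 vs Option 4: 33–8
Option 1 vs Option 5: 23–18
Option 1 vs Option 6: 28–13
Option 1 beats every other option.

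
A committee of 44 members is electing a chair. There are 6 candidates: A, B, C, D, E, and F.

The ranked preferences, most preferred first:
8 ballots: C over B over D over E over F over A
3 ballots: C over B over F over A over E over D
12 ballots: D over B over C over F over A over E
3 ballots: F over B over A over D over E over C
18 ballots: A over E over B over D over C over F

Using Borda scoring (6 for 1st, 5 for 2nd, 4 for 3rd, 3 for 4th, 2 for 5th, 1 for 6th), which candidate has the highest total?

B

A: 8×1 + 3×3 + 12×2 + 3×4 + 18×6 = 161
B: 8×5 + 3×5 + 12×5 + 3×5 + 18×4 = 202
C: 8×6 + 3×6 + 12×4 + 3×1 + 18×2 = 153
D: 8×4 + 3×1 + 12×6 + 3×3 + 18×3 = 170
E: 8×3 + 3×2 + 12×1 + 3×2 + 18×5 = 138
F: 8×2 + 3×4 + 12×3 + 3×6 + 18×1 = 100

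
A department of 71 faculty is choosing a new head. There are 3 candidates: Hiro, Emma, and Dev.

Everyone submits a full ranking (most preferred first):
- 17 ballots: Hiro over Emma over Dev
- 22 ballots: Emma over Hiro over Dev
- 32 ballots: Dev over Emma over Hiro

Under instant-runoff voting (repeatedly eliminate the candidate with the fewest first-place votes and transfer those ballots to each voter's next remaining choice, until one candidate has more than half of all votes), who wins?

Round 1: Hiro 17, Emma 22, Dev 32. Hiro eliminated.
Round 2: Emma 39, Dev 32. Emma has a majority (≥36).

Emma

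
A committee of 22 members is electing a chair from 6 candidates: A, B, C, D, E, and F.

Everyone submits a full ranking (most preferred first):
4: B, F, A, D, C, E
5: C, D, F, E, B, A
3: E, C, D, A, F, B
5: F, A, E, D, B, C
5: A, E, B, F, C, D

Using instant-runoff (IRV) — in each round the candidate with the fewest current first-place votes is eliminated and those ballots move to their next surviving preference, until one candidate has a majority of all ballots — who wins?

Round 1: A 5, B 4, C 5, D 0, E 3, F 5. D eliminated.
Round 2: A 5, B 4, C 5, E 3, F 5. E eliminated.
Round 3: A 5, B 4, C 8, F 5. B eliminated.
Round 4: A 5, C 8, F 9. A eliminated.
Round 5: C 8, F 14. F has a majority (≥12).

F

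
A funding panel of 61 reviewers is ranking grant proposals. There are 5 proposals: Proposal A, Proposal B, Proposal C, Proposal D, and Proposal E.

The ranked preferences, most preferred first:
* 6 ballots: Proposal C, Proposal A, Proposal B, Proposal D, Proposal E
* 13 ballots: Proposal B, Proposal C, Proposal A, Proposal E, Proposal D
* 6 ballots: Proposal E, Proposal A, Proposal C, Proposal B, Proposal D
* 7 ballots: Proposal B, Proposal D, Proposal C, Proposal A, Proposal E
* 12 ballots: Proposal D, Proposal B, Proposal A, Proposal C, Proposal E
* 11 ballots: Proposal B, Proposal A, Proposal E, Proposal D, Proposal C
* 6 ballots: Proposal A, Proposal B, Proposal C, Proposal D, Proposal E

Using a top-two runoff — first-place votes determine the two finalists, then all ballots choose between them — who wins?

Proposal B

Round 1 first-place votes: Proposal A 6, Proposal B 31, Proposal C 6, Proposal D 12, Proposal E 6. Proposal B and Proposal D advance.
Runoff: Proposal B is ranked above Proposal D on 49 ballots, Proposal D above Proposal B on 12.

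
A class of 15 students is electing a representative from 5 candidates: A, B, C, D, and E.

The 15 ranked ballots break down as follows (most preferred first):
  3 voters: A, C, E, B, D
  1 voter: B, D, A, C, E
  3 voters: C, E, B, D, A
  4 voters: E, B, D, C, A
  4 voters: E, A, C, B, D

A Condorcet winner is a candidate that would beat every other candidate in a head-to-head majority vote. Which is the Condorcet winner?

E vs A: 11–4
E vs B: 14–1
E vs C: 8–7
E vs D: 14–1
E beats every other candidate.

E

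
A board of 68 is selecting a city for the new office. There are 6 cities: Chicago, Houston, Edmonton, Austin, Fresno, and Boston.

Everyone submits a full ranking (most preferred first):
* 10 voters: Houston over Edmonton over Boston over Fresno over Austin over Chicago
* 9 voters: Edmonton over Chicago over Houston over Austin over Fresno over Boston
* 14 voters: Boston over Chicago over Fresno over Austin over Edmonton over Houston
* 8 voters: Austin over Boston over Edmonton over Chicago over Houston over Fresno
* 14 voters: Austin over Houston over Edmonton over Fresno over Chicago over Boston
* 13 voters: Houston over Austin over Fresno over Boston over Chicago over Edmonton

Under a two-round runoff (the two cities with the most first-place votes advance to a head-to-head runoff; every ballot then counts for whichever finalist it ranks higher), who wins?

Round 1 first-place votes: Chicago 0, Houston 23, Edmonton 9, Austin 22, Fresno 0, Boston 14. Houston and Austin advance.
Runoff: Houston is ranked above Austin on 32 ballots, Austin above Houston on 36.

Austin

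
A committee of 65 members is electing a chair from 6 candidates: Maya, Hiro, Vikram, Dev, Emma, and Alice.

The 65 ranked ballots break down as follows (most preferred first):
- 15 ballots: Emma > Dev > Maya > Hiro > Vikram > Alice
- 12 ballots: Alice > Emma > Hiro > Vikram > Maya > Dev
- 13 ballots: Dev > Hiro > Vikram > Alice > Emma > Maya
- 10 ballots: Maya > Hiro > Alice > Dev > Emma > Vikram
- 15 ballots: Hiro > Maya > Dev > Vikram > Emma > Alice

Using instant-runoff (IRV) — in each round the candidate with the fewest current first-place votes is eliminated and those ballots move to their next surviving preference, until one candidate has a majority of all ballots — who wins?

Hiro

Round 1: Maya 10, Hiro 15, Vikram 0, Dev 13, Emma 15, Alice 12. Vikram eliminated.
Round 2: Maya 10, Hiro 15, Dev 13, Emma 15, Alice 12. Maya eliminated.
Round 3: Hiro 25, Dev 13, Emma 15, Alice 12. Alice eliminated.
Round 4: Hiro 25, Dev 13, Emma 27. Dev eliminated.
Round 5: Hiro 38, Emma 27. Hiro has a majority (≥33).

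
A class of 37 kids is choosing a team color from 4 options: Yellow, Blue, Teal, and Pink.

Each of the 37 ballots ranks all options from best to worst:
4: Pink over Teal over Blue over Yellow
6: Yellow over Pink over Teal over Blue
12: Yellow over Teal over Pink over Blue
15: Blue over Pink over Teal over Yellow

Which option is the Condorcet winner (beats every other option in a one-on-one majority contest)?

Pink

Pink vs Yellow: 19–18
Pink vs Blue: 22–15
Pink vs Teal: 25–12
Pink beats every other option.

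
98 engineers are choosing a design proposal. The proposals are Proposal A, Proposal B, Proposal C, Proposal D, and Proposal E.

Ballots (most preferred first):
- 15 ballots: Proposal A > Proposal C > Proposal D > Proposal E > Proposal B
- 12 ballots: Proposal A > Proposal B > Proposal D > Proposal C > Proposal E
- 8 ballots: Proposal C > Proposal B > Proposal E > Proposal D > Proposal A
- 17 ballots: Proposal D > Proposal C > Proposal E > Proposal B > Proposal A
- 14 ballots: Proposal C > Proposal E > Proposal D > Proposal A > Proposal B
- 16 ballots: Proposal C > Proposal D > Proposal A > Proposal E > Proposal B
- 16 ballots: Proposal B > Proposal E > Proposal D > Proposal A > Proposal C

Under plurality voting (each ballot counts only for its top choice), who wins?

Proposal C

First-place votes: Proposal A 27, Proposal B 16, Proposal C 38, Proposal D 17, Proposal E 0.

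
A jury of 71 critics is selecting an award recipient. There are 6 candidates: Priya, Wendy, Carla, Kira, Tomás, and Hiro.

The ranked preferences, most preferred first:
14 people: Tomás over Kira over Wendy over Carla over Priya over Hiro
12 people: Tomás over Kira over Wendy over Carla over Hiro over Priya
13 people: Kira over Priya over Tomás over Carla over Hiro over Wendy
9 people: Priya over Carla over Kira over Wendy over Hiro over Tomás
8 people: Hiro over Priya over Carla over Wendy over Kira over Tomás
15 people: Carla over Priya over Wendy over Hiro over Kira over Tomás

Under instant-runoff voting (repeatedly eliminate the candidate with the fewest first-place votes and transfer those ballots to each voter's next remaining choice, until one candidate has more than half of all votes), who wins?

Priya

Round 1: Priya 9, Wendy 0, Carla 15, Kira 13, Tomás 26, Hiro 8. Wendy eliminated.
Round 2: Priya 9, Carla 15, Kira 13, Tomás 26, Hiro 8. Hiro eliminated.
Round 3: Priya 17, Carla 15, Kira 13, Tomás 26. Kira eliminated.
Round 4: Priya 30, Carla 15, Tomás 26. Carla eliminated.
Round 5: Priya 45, Tomás 26. Priya has a majority (≥36).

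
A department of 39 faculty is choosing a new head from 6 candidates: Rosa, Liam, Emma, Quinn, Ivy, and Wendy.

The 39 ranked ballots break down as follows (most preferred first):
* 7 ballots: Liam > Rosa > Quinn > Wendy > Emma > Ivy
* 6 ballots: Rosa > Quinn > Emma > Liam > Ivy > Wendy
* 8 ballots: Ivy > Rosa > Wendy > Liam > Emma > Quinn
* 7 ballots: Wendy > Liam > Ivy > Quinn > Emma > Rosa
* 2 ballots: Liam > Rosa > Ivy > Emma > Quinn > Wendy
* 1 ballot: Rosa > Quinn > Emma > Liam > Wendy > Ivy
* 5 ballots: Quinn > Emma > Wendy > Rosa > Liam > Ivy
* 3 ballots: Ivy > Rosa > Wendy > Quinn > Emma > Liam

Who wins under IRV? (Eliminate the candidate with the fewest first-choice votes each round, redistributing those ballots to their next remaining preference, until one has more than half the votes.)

Wendy

Round 1: Rosa 7, Liam 9, Emma 0, Quinn 5, Ivy 11, Wendy 7. Emma eliminated.
Round 2: Rosa 7, Liam 9, Quinn 5, Ivy 11, Wendy 7. Quinn eliminated.
Round 3: Rosa 7, Liam 9, Ivy 11, Wendy 12. Rosa eliminated.
Round 4: Liam 16, Ivy 11, Wendy 12. Ivy eliminated.
Round 5: Liam 16, Wendy 23. Wendy has a majority (≥20).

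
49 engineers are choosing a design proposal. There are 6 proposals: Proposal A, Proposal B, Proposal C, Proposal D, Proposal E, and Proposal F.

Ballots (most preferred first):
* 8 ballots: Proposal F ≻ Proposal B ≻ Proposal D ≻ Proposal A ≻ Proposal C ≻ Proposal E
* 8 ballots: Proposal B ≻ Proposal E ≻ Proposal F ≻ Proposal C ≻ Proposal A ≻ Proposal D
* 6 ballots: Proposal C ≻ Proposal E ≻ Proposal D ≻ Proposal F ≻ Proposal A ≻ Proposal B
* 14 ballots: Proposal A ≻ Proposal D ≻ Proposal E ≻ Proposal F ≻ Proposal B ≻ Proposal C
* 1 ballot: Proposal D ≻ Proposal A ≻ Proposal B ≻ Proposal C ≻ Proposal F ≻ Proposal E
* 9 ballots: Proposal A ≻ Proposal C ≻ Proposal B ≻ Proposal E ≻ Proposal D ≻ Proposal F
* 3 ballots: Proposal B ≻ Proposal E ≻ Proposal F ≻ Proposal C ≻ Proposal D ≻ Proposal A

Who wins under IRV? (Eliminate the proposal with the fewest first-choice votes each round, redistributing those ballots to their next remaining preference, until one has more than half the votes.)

Round 1: Proposal A 23, Proposal B 11, Proposal C 6, Proposal D 1, Proposal E 0, Proposal F 8. Proposal E eliminated.
Round 2: Proposal A 23, Proposal B 11, Proposal C 6, Proposal D 1, Proposal F 8. Proposal D eliminated.
Round 3: Proposal A 24, Proposal B 11, Proposal C 6, Proposal F 8. Proposal C eliminated.
Round 4: Proposal A 24, Proposal B 11, Proposal F 14. Proposal B eliminated.
Round 5: Proposal A 24, Proposal F 25. Proposal F has a majority (≥25).

Proposal F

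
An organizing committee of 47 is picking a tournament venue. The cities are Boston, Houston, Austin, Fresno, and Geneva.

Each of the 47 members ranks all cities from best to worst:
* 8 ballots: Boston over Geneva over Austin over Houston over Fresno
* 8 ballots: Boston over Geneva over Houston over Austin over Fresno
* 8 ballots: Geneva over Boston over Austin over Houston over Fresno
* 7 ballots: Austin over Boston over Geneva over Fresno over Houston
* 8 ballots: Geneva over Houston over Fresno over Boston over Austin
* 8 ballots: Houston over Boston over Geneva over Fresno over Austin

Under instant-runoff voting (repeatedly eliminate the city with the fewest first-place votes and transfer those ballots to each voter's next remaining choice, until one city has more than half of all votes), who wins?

Round 1: Boston 16, Houston 8, Austin 7, Fresno 0, Geneva 16. Fresno eliminated.
Round 2: Boston 16, Houston 8, Austin 7, Geneva 16. Austin eliminated.
Round 3: Boston 23, Houston 8, Geneva 16. Houston eliminated.
Round 4: Boston 31, Geneva 16. Boston has a majority (≥24).

Boston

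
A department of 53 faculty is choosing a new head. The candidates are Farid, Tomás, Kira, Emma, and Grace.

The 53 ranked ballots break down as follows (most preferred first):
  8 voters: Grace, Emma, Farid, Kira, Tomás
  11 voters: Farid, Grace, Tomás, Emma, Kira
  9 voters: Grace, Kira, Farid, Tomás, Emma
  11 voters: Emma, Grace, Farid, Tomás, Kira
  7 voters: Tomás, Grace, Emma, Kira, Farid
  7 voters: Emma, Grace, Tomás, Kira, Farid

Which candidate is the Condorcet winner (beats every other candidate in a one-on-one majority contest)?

Grace vs Farid: 42–11
Grace vs Tomás: 46–7
Grace vs Kira: 53–0
Grace vs Emma: 35–18
Grace beats every other candidate.

Grace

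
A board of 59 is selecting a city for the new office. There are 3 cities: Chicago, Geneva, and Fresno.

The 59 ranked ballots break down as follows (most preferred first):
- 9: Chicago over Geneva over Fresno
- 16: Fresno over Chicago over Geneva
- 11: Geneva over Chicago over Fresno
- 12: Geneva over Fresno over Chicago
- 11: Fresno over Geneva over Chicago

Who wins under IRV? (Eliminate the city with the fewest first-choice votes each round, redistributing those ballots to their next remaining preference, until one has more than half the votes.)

Round 1: Chicago 9, Geneva 23, Fresno 27. Chicago eliminated.
Round 2: Geneva 32, Fresno 27. Geneva has a majority (≥30).

Geneva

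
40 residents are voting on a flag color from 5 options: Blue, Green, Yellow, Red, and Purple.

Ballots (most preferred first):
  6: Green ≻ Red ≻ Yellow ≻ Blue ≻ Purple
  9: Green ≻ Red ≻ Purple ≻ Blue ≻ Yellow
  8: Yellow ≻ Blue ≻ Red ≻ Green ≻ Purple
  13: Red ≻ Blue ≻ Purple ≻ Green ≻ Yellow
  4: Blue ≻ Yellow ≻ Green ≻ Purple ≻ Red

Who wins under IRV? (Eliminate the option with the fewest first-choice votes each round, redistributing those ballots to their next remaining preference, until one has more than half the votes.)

Round 1: Blue 4, Green 15, Yellow 8, Red 13, Purple 0. Purple eliminated.
Round 2: Blue 4, Green 15, Yellow 8, Red 13. Blue eliminated.
Round 3: Green 15, Yellow 12, Red 13. Yellow eliminated.
Round 4: Green 19, Red 21. Red has a majority (≥21).

Red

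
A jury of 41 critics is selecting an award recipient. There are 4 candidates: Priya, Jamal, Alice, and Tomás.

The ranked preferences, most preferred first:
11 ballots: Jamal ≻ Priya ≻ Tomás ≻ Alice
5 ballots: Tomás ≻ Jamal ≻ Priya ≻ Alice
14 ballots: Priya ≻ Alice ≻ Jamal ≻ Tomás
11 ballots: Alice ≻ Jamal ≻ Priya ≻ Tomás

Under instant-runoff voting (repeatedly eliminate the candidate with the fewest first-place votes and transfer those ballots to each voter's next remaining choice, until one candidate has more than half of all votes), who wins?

Round 1: Priya 14, Jamal 11, Alice 11, Tomás 5. Tomás eliminated.
Round 2: Priya 14, Jamal 16, Alice 11. Alice eliminated.
Round 3: Priya 14, Jamal 27. Jamal has a majority (≥21).

Jamal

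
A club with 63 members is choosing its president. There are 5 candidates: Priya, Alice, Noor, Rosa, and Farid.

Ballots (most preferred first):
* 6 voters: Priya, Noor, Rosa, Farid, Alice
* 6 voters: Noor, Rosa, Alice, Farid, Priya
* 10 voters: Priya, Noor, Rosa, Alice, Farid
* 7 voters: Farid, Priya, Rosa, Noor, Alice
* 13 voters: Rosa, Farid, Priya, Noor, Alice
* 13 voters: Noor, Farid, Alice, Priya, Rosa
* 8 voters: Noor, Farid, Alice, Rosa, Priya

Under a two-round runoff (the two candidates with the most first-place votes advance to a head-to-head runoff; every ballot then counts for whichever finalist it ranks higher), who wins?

Round 1 first-place votes: Priya 16, Alice 0, Noor 27, Rosa 13, Farid 7. Noor and Priya advance.
Runoff: Noor is ranked above Priya on 27 ballots, Priya above Noor on 36.

Priya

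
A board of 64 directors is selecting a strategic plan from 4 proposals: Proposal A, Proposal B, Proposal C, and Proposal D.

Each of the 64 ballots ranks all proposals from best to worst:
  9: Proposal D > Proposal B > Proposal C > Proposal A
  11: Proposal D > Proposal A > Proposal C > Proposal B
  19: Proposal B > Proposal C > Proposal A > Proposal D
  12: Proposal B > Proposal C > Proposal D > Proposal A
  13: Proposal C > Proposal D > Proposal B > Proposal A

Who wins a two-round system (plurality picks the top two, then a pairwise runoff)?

Proposal D

Round 1 first-place votes: Proposal A 0, Proposal B 31, Proposal C 13, Proposal D 20. Proposal B and Proposal D advance.
Runoff: Proposal B is ranked above Proposal D on 31 ballots, Proposal D above Proposal B on 33.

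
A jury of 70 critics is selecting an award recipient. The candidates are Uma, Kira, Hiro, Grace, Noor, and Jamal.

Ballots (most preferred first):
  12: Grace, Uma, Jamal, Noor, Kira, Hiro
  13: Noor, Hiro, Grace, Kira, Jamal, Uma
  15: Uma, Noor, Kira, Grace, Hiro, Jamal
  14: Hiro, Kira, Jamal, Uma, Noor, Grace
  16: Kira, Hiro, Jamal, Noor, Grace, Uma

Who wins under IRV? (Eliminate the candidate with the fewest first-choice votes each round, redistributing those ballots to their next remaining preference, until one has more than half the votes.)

Hiro

Round 1: Uma 15, Kira 16, Hiro 14, Grace 12, Noor 13, Jamal 0. Jamal eliminated.
Round 2: Uma 15, Kira 16, Hiro 14, Grace 12, Noor 13. Grace eliminated.
Round 3: Uma 27, Kira 16, Hiro 14, Noor 13. Noor eliminated.
Round 4: Uma 27, Kira 16, Hiro 27. Kira eliminated.
Round 5: Uma 27, Hiro 43. Hiro has a majority (≥36).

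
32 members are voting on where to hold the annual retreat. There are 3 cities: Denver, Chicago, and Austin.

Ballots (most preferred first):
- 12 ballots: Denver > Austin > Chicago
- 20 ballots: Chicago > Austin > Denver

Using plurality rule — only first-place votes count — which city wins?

First-place votes: Denver 12, Chicago 20, Austin 0.

Chicago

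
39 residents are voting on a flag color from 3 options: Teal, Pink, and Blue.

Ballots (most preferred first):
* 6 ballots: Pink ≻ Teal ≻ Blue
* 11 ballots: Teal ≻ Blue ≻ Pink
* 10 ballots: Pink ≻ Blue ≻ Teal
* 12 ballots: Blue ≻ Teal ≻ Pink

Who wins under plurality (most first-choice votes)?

Pink

First-place votes: Teal 11, Pink 16, Blue 12.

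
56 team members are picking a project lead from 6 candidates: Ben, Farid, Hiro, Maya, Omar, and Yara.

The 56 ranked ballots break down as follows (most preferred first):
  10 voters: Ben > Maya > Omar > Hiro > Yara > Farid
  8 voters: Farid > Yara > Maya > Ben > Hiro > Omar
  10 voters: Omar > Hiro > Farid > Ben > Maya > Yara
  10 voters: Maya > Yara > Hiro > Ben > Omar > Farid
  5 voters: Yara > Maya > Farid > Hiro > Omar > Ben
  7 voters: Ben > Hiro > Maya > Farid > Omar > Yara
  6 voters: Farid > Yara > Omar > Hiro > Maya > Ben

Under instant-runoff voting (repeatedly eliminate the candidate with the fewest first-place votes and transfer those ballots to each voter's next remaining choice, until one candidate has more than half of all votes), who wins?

Farid

Round 1: Ben 17, Farid 14, Hiro 0, Maya 10, Omar 10, Yara 5. Hiro eliminated.
Round 2: Ben 17, Farid 14, Maya 10, Omar 10, Yara 5. Yara eliminated.
Round 3: Ben 17, Farid 14, Maya 15, Omar 10. Omar eliminated.
Round 4: Ben 17, Farid 24, Maya 15. Maya eliminated.
Round 5: Ben 27, Farid 29. Farid has a majority (≥29).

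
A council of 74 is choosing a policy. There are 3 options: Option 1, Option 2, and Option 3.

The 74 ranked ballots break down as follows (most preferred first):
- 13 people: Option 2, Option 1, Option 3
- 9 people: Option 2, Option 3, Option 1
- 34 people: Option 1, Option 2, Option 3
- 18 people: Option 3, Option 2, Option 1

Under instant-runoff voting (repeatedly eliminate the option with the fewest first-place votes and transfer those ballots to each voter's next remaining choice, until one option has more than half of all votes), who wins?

Option 2

Round 1: Option 1 34, Option 2 22, Option 3 18. Option 3 eliminated.
Round 2: Option 1 34, Option 2 40. Option 2 has a majority (≥38).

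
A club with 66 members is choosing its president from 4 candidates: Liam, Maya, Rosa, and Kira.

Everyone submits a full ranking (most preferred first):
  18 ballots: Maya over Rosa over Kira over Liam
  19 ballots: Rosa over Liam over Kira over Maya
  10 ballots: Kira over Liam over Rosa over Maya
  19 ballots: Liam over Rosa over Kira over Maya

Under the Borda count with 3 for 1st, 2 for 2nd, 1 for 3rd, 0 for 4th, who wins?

Liam: 18×0 + 19×2 + 10×2 + 19×3 = 115
Maya: 18×3 + 19×0 + 10×0 + 19×0 = 54
Rosa: 18×2 + 19×3 + 10×1 + 19×2 = 141
Kira: 18×1 + 19×1 + 10×3 + 19×1 = 86

Rosa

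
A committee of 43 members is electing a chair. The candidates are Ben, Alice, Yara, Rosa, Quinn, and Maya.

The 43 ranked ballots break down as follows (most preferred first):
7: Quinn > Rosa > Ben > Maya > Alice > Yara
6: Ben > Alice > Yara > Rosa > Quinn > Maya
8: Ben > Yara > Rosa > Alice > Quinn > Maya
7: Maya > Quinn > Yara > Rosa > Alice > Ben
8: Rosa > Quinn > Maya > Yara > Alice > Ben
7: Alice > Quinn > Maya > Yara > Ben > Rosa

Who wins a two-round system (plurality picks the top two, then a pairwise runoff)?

Round 1 first-place votes: Ben 14, Alice 7, Yara 0, Rosa 8, Quinn 7, Maya 7. Ben and Rosa advance.
Runoff: Ben is ranked above Rosa on 21 ballots, Rosa above Ben on 22.

Rosa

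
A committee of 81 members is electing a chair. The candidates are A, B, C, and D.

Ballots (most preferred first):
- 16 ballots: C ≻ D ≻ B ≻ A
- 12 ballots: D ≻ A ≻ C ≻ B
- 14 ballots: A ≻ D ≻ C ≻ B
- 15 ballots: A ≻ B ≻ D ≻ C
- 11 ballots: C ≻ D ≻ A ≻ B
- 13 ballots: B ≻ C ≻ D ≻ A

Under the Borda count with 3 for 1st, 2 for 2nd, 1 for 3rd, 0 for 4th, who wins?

D

A: 16×0 + 12×2 + 14×3 + 15×3 + 11×1 + 13×0 = 122
B: 16×1 + 12×0 + 14×0 + 15×2 + 11×0 + 13×3 = 85
C: 16×3 + 12×1 + 14×1 + 15×0 + 11×3 + 13×2 = 133
D: 16×2 + 12×3 + 14×2 + 15×1 + 11×2 + 13×1 = 146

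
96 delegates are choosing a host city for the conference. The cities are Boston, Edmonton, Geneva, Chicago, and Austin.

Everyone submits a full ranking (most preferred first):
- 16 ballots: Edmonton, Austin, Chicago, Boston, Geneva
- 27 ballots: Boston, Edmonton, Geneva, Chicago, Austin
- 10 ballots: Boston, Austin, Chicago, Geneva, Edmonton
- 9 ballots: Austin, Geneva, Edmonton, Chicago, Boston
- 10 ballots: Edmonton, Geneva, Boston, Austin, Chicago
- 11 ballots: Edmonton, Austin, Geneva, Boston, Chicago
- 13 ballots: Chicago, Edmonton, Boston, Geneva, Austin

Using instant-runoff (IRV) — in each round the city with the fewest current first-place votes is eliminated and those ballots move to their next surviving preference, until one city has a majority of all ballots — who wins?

Round 1: Boston 37, Edmonton 37, Geneva 0, Chicago 13, Austin 9. Geneva eliminated.
Round 2: Boston 37, Edmonton 37, Chicago 13, Austin 9. Austin eliminated.
Round 3: Boston 37, Edmonton 46, Chicago 13. Chicago eliminated.
Round 4: Boston 37, Edmonton 59. Edmonton has a majority (≥49).

Edmonton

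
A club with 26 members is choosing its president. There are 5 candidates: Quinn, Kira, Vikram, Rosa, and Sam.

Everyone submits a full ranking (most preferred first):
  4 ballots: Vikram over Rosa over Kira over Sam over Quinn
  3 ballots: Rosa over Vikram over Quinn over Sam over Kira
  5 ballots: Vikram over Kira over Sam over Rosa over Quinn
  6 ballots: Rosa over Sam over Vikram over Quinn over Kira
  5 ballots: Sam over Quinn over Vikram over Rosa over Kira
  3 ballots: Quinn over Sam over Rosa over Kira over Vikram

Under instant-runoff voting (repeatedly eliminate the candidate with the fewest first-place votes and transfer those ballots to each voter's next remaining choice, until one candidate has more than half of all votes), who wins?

Vikram

Round 1: Quinn 3, Kira 0, Vikram 9, Rosa 9, Sam 5. Kira eliminated.
Round 2: Quinn 3, Vikram 9, Rosa 9, Sam 5. Quinn eliminated.
Round 3: Vikram 9, Rosa 9, Sam 8. Sam eliminated.
Round 4: Vikram 14, Rosa 12. Vikram has a majority (≥14).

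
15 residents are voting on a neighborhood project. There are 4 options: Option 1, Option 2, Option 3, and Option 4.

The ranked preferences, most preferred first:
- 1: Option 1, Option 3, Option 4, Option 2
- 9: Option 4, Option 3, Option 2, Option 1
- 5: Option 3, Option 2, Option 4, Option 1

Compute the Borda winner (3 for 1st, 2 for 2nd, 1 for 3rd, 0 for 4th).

Option 3

Option 1: 1×3 + 9×0 + 5×0 = 3
Option 2: 1×0 + 9×1 + 5×2 = 19
Option 3: 1×2 + 9×2 + 5×3 = 35
Option 4: 1×1 + 9×3 + 5×1 = 33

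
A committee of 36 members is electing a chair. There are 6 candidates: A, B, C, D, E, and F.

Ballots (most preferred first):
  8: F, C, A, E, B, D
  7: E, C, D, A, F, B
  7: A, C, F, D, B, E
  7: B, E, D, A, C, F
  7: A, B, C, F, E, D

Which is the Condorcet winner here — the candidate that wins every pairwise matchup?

A

A vs B: 29–7
A vs C: 21–15
A vs D: 22–14
A vs E: 22–14
A vs F: 28–8
A beats every other candidate.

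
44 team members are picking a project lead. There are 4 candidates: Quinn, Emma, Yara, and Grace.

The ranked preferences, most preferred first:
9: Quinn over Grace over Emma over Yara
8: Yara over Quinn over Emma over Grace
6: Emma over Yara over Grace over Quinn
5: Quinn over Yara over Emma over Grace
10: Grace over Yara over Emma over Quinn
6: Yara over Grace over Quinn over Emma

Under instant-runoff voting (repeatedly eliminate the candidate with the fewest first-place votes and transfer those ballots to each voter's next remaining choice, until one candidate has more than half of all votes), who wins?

Round 1: Quinn 14, Emma 6, Yara 14, Grace 10. Emma eliminated.
Round 2: Quinn 14, Yara 20, Grace 10. Grace eliminated.
Round 3: Quinn 14, Yara 30. Yara has a majority (≥23).

Yara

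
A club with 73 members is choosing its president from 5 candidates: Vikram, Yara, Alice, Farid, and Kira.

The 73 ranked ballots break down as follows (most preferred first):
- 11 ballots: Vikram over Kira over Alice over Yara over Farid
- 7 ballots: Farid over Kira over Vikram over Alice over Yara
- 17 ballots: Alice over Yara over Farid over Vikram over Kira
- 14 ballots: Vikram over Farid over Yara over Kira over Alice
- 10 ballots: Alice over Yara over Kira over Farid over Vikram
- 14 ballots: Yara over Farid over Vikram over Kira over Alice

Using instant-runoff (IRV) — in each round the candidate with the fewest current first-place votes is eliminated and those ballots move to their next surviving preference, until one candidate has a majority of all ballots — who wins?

Round 1: Vikram 25, Yara 14, Alice 27, Farid 7, Kira 0. Kira eliminated.
Round 2: Vikram 25, Yara 14, Alice 27, Farid 7. Farid eliminated.
Round 3: Vikram 32, Yara 14, Alice 27. Yara eliminated.
Round 4: Vikram 46, Alice 27. Vikram has a majority (≥37).

Vikram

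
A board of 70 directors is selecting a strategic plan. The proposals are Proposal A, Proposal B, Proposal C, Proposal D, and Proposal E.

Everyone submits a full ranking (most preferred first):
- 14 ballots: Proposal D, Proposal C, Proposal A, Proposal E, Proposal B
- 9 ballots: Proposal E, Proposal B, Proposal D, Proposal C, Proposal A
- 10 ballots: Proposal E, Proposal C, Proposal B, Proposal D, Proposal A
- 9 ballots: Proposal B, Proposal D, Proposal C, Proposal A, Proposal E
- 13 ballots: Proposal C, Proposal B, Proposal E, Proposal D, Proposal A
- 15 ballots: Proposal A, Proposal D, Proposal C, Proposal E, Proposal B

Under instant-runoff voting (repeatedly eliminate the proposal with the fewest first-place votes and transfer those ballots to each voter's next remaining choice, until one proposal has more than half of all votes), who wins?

Round 1: Proposal A 15, Proposal B 9, Proposal C 13, Proposal D 14, Proposal E 19. Proposal B eliminated.
Round 2: Proposal A 15, Proposal C 13, Proposal D 23, Proposal E 19. Proposal C eliminated.
Round 3: Proposal A 15, Proposal D 23, Proposal E 32. Proposal A eliminated.
Round 4: Proposal D 38, Proposal E 32. Proposal D has a majority (≥36).

Proposal D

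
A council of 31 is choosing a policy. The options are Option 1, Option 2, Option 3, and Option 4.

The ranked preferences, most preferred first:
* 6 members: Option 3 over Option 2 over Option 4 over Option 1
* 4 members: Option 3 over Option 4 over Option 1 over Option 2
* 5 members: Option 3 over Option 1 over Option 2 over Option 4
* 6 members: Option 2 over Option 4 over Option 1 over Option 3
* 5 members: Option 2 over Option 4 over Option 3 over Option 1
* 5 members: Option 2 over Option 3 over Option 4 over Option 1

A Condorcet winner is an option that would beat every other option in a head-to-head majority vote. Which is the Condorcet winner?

Option 2 vs Option 1: 22–9
Option 2 vs Option 3: 16–15
Option 2 vs Option 4: 27–4
Option 2 beats every other option.

Option 2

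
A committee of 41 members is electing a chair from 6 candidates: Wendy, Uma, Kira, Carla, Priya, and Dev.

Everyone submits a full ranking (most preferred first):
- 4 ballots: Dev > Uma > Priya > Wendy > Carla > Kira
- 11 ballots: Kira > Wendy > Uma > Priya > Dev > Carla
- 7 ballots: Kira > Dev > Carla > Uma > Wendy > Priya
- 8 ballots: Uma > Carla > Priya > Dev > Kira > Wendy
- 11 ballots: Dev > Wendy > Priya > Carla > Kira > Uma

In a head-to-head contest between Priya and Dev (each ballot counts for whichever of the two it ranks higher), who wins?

Priya is ranked above Dev on 19 ballots; Dev above Priya on 22.

Dev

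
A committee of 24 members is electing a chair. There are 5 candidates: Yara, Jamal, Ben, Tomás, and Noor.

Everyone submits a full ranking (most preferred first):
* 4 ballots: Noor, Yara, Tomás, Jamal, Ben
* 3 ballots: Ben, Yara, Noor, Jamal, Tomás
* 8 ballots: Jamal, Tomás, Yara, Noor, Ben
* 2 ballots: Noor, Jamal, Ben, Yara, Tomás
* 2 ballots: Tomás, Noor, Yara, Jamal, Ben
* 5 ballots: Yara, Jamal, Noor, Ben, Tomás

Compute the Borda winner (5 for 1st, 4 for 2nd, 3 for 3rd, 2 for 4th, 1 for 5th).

Yara

Yara: 4×4 + 3×4 + 8×3 + 2×2 + 2×3 + 5×5 = 87
Jamal: 4×2 + 3×2 + 8×5 + 2×4 + 2×2 + 5×4 = 86
Ben: 4×1 + 3×5 + 8×1 + 2×3 + 2×1 + 5×2 = 45
Tomás: 4×3 + 3×1 + 8×4 + 2×1 + 2×5 + 5×1 = 64
Noor: 4×5 + 3×3 + 8×2 + 2×5 + 2×4 + 5×3 = 78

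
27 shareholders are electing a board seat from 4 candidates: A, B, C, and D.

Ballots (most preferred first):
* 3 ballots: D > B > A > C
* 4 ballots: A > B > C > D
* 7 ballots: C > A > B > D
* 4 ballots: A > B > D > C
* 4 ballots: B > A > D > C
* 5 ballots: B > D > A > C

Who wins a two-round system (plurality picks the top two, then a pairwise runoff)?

Round 1 first-place votes: A 8, B 9, C 7, D 3. B and A advance.
Runoff: B is ranked above A on 12 ballots, A above B on 15.

A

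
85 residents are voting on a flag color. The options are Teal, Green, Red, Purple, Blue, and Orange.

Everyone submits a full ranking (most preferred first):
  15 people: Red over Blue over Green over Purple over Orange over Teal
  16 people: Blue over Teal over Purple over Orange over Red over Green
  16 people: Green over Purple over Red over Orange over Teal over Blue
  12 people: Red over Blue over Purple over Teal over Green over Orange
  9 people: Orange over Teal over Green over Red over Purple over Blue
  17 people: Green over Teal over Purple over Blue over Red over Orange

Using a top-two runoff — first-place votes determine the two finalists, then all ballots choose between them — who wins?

Round 1 first-place votes: Teal 0, Green 33, Red 27, Purple 0, Blue 16, Orange 9. Green and Red advance.
Runoff: Green is ranked above Red on 42 ballots, Red above Green on 43.

Red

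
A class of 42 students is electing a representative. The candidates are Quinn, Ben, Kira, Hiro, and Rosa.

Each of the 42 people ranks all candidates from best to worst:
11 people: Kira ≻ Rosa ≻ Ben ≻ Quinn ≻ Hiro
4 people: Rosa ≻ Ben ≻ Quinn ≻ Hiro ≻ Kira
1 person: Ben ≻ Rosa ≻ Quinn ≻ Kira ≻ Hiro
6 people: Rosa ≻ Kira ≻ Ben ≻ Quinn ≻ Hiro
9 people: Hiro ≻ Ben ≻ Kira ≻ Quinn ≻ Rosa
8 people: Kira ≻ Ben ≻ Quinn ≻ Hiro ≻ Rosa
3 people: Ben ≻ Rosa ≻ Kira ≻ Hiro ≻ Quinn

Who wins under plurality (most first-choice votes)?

First-place votes: Quinn 0, Ben 4, Kira 19, Hiro 9, Rosa 10.

Kira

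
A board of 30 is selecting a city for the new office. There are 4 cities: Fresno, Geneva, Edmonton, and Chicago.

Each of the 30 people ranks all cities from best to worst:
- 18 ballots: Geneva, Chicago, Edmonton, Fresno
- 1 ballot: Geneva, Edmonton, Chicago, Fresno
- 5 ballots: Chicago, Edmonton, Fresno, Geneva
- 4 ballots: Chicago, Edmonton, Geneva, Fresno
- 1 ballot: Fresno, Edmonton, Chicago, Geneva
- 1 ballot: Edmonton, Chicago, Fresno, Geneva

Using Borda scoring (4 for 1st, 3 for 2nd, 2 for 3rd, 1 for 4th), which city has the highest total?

Chicago

Fresno: 18×1 + 1×1 + 5×2 + 4×1 + 1×4 + 1×2 = 39
Geneva: 18×4 + 1×4 + 5×1 + 4×2 + 1×1 + 1×1 = 91
Edmonton: 18×2 + 1×3 + 5×3 + 4×3 + 1×3 + 1×4 = 73
Chicago: 18×3 + 1×2 + 5×4 + 4×4 + 1×2 + 1×3 = 97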